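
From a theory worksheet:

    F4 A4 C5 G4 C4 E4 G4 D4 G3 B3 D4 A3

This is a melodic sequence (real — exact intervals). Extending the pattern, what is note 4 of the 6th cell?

The unit is 4 notes. Position-4 pitches of the 3 shown cells: G4, D4, A3.
Each moves down a 4th. Continuing: E3 → B2 → F#2.

F#2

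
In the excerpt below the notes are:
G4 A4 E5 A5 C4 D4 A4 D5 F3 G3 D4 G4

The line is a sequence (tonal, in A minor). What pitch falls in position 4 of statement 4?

C4

The unit is 4 notes. Position-4 pitches of the 3 shown cells: A5, D5, G4.
Each moves down a 5th; the next is C4.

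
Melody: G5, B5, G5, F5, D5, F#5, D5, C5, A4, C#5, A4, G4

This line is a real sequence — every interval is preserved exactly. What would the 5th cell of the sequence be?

With a 4-note motive the entries are G5, D5, A4, each down a 4th from the previous.
Continuing the starts: E4 → B3.
So cell 5 is B3 D#4 B3 A3.

B3 D#4 B3 A3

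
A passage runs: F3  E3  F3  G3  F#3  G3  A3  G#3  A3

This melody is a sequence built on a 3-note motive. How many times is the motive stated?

3

9 notes in groups of 3 gives 9/3 = 3 statements.
Starts: F3, G3, A3 — each up a 2nd.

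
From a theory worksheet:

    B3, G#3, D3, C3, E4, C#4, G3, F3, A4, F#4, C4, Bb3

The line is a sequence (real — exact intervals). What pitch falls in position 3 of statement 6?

With 4-note cells, note 3 of each statement runs D3, G3, C4.
Carrying that up a 4th forward: F4 → Bb4 → Eb5.

Eb5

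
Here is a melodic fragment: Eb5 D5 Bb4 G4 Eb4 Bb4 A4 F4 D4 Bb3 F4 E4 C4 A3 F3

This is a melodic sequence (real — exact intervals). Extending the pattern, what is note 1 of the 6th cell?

D3

Grouping in 5s, the 1st note of each cell is Eb5, Bb4, F4.
Extending down a 4th: C4 → G3 → D3.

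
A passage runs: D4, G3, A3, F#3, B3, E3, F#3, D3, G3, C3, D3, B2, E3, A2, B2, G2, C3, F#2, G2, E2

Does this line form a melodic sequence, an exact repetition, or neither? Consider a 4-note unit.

Each 4-note cell is the previous one transposed down a 3rd.

sequence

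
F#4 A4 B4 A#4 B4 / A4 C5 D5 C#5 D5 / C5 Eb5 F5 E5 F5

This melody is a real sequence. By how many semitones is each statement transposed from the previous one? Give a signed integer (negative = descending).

3

The 5-note cells begin on F#4, A4, C5 — each up a 3rd from the last.
F#4 to A4 spans +3 semitones.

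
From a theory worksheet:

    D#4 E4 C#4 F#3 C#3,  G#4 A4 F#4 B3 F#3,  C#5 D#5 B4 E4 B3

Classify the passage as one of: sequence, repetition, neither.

Each 5-note cell is the previous one transposed up a 4th.

sequence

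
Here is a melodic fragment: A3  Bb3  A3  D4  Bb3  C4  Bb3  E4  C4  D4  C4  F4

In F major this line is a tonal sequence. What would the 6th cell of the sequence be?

F4 G4 F4 Bb4

Taking 4-note groups, the heads are A3, Bb3, C4: the pattern moves up a 2nd.
Carrying on: D4 → E4 → F4.
From F4 the diatonic shape gives F4 G4 F4 Bb4.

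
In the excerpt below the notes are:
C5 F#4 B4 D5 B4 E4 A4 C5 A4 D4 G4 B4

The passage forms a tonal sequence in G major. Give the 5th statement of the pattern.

F#4 B3 E4 G4

The 4-note cells begin on C5, B4, A4 — each down a 2nd from the last.
Continuing the starts: G4 → F#4.
So cell 5 is F#4 B3 E4 G4.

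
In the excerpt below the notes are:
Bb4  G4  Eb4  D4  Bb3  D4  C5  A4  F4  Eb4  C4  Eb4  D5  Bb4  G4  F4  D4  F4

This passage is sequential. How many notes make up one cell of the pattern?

There are 18 notes; a 6-note unit gives 3 cells:
Bb4 G4 Eb4 D4 Bb3 D4 | C5 A4 F4 Eb4 C4 Eb4 | D5 Bb4 G4 F4 D4 F4
Every group is a transposition up a 2nd of the one before; no shorter unit works.

6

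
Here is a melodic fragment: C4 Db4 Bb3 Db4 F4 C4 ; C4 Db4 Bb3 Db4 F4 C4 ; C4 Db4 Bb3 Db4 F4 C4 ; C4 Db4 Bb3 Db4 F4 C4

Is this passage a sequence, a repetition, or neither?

Each 6-note cell is identical (C4 Db4 Bb3 Db4 F4 C4), restated at the same pitch.

repetition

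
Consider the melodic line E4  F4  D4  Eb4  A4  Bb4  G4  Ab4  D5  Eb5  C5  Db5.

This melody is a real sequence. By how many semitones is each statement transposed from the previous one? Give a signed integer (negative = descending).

5

With a 4-note motive the entries are E4, A4, D5, each up a 4th from the previous.
Counting half-steps from E4 to A4: 5.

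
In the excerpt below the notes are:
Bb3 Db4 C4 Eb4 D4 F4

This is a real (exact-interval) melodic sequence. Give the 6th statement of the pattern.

The 2-note cells begin on Bb3, C4, D4 — each up a 2nd from the last.
Carrying on: E4 → F#4 → G#4.
So cell 6 is G#4 B4.

G#4 B4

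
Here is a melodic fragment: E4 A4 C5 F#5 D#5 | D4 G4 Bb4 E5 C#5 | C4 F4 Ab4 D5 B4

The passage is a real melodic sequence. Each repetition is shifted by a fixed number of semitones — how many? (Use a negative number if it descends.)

-2

Taking 5-note groups, the heads are E4, D4, C4: the pattern moves down a 2nd.
E4 to D4 spans -2 semitones.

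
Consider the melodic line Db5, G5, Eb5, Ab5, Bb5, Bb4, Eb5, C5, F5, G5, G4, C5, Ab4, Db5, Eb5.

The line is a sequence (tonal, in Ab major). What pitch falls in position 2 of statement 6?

The unit is 5 notes. Position-2 pitches of the 3 shown cells: G5, Eb5, C5.
Carrying that down a 3rd forward: Ab4 → F4 → Db4.

Db4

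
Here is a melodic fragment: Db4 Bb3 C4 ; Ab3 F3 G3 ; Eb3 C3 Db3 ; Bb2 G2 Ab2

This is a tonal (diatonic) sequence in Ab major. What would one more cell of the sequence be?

F2 Db2 Eb2

Taking 3-note groups, the heads are Db4, Ab3, Eb3, Bb2: the pattern moves down a 4th.
From F2 the diatonic shape gives F2 Db2 Eb2.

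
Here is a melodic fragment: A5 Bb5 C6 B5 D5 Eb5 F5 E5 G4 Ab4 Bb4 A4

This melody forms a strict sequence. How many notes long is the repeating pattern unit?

12 notes total. Splitting into 3 groups of 4:
A5 Bb5 C6 B5 | D5 Eb5 F5 E5 | G4 Ab4 Bb4 A4
That's a consistent down a 5th shift per cell, and no other grouping gives one.

4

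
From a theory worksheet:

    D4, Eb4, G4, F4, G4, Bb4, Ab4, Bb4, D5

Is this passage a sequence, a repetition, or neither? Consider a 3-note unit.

Each 3-note cell is the previous one transposed up a 3rd.

sequence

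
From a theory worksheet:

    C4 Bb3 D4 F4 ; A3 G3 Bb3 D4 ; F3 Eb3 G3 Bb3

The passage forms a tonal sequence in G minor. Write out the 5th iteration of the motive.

Taking 4-note groups, the heads are C4, A3, F3: the pattern moves down a 3rd.
Extending down a 3rd: D3 → Bb2.
From Bb2 the diatonic shape gives Bb2 A2 C3 Eb3.

Bb2 A2 C3 Eb3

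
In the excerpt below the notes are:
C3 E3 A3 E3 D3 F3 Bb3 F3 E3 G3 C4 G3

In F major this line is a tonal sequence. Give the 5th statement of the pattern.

G3 Bb3 E4 Bb3

Unit = 4 notes; the statements start on C3, D3, E3, moving up a 2nd each time.
Continuing the starts: F3 → G3.
So cell 5 is G3 Bb3 E4 Bb3.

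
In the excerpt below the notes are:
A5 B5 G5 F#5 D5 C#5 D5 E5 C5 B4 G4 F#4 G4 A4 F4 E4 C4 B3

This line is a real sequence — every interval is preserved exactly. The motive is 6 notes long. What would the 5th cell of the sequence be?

Taking 6-note groups, the heads are A5, D5, G4: the pattern moves down a 5th.
Carrying on: C4 → F3.
So cell 5 is F3 G3 Eb3 D3 Bb2 A2.

F3 G3 Eb3 D3 Bb2 A2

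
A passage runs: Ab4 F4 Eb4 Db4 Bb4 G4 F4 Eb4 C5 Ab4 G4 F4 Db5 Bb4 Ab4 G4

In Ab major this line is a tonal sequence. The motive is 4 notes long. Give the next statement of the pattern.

Eb5 C5 Bb4 Ab4

Unit = 4 notes; the statements start on Ab4, Bb4, C5, Db5, moving up a 2nd each time.
So cell 5 is Eb5 C5 Bb4 Ab4.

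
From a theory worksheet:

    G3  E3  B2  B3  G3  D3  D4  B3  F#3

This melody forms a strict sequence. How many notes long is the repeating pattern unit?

3

There are 9 notes; a 3-note unit gives 3 cells:
G3 E3 B2 | B3 G3 D3 | D4 B3 F#3
Every group is a transposition up a 3rd of the one before; no shorter unit works.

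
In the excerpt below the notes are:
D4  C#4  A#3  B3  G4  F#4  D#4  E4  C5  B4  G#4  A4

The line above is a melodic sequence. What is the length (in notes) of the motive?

There are 12 notes; a 4-note unit gives 3 cells:
D4 C#4 A#3 B3 | G4 F#4 D#4 E4 | C5 B4 G#4 A4
Every group is a transposition up a 4th of the one before; no shorter unit works.

4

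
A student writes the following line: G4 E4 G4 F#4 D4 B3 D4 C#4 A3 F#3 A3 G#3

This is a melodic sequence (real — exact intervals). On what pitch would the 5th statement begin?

Taking 4-note groups, the heads are G4, D4, A3: the pattern moves down a 4th.
Extending the heads down a 4th: E3 → B2.

B2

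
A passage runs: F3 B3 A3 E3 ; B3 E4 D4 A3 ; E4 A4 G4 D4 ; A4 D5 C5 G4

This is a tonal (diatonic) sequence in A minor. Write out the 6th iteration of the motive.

Taking 4-note groups, the heads are F3, B3, E4, A4: the pattern moves up a 4th.
Extending up a 4th: D5 → G5.
Statement 6 starts on G5 and keeps the same diatonic contour: G5 C6 B5 F5.

G5 C6 B5 F5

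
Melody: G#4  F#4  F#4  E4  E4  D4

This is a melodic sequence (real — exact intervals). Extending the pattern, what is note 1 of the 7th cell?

Ab3

Grouping in 2s, the 1st note of each cell is G#4, F#4, E4.
Extending down a 2nd: D4 → C4 → Bb3 → Ab3.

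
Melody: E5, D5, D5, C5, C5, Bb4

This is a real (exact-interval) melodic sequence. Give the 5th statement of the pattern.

Ab4 Gb4

Taking 2-note groups, the heads are E5, D5, C5: the pattern moves down a 2nd.
Carrying on: Bb4 → Ab4.
So cell 5 is Ab4 Gb4.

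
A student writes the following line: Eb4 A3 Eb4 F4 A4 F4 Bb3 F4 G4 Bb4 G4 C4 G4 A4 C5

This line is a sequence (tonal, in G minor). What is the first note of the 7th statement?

D5

Unit = 5 notes; the statements start on Eb4, F4, G4, moving up a 2nd each time.
Extending the heads up a 2nd: A4 → Bb4 → C5 → D5.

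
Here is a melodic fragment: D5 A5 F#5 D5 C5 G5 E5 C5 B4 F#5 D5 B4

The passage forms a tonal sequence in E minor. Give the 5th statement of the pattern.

The 4-note cells begin on D5, C5, B4 — each down a 2nd from the last.
Continuing the starts: A4 → G4.
From G4 the diatonic shape gives G4 D5 B4 G4.

G4 D5 B4 G4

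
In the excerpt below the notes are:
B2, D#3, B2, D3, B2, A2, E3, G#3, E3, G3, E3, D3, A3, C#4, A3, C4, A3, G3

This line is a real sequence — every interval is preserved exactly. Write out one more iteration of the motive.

Unit = 6 notes; the statements start on B2, E3, A3, moving up a 4th each time.
So cell 4 is D4 F#4 D4 F4 D4 C4.

D4 F#4 D4 F4 D4 C4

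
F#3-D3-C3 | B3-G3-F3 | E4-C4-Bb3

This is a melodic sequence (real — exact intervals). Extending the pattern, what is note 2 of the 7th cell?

Grouping in 3s, the 2nd note of each cell is D3, G3, C4.
Each moves up a 4th. Continuing: F4 → Bb4 → Eb5 → Ab5.

Ab5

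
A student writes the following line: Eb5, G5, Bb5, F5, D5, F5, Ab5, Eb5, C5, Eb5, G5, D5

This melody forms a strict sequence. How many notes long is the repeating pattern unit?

12 notes total. Splitting into 3 groups of 4:
Eb5 G5 Bb5 F5 | D5 F5 Ab5 Eb5 | C5 Eb5 G5 D5
Every group is a transposition down a 2nd of the one before; no shorter unit works.

4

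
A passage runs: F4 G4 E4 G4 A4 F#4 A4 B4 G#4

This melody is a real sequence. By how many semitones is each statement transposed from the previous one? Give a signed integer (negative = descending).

2

With a 3-note motive the entries are F4, G4, A4, each up a 2nd from the previous.
F4→G4 is 67 − 65 = 2 semitones.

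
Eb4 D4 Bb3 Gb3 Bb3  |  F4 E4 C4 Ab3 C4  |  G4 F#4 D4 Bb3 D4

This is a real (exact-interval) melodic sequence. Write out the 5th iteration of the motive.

Taking 5-note groups, the heads are Eb4, F4, G4: the pattern moves up a 2nd.
Continuing the starts: A4 → B4.
So cell 5 is B4 A#4 F#4 D4 F#4.

B4 A#4 F#4 D4 F#4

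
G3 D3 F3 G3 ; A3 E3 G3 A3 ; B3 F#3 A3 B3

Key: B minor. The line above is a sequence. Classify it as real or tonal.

real

Each cell has the same semitone pattern (-5, 3, 2) — intervals are preserved exactly.
And F3 lies outside B minor, so the sequence is real rather than tonal.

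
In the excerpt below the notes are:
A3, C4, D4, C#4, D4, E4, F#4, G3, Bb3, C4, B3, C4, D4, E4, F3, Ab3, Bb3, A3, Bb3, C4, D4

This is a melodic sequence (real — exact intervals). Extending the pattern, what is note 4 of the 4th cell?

G3

Grouping in 7s, the 4th note of each cell is C#4, B3, A3.
From A3, down a 2nd gives G3.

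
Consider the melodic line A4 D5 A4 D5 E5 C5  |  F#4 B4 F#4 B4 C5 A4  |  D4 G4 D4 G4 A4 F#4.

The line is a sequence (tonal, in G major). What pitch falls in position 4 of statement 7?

Grouping in 6s, the 4th note of each cell is D5, B4, G4.
Carrying that down a 3rd forward: E4 → C4 → A3 → F#3.

F#3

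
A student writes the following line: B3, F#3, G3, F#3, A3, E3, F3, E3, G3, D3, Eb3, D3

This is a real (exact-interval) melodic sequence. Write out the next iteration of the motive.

Taking 4-note groups, the heads are B3, A3, G3: the pattern moves down a 2nd.
So cell 4 is F3 C3 Db3 C3.

F3 C3 Db3 C3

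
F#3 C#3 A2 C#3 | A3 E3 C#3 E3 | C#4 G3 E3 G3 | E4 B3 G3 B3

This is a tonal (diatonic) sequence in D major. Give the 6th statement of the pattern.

B4 F#4 D4 F#4

The 4-note cells begin on F#3, A3, C#4, E4 — each up a 3rd from the last.
Carrying on: G4 → B4.
From B4 the diatonic shape gives B4 F#4 D4 F#4.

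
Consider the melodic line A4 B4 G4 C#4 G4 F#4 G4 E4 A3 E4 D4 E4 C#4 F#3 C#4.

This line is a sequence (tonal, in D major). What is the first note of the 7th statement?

With a 5-note motive the entries are A4, F#4, D4, each down a 3rd from the previous.
Extending the heads down a 3rd: B3 → G3 → E3 → C#3.

C#3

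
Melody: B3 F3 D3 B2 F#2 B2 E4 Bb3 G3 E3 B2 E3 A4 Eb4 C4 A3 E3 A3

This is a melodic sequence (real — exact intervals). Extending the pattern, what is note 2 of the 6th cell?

The unit is 6 notes. Position-2 pitches of the 3 shown cells: F3, Bb3, Eb4.
Extending up a 4th: Ab4 → Db5 → Gb5.

Gb5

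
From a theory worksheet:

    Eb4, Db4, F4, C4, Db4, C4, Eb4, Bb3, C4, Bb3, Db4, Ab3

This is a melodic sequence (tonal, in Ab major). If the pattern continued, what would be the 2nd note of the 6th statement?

With 4-note cells, note 2 of each statement runs Db4, C4, Bb3.
Extending down a 2nd: Ab3 → G3 → F3.

F3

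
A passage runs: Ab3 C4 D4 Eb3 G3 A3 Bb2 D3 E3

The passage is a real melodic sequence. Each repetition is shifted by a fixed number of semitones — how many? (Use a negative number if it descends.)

Taking 3-note groups, the heads are Ab3, Eb3, Bb2: the pattern moves down a 4th.
Ab3 to Eb3 spans -5 semitones.

-5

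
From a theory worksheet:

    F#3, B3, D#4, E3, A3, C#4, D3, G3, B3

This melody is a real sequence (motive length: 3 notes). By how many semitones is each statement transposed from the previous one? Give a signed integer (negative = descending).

Unit = 3 notes; the statements start on F#3, E3, D3, moving down a 2nd each time.
F#3 to E3 spans -2 semitones.

-2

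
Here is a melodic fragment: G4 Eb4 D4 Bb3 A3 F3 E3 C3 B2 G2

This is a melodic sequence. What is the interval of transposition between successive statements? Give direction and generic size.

down a 4th

With a 2-note motive the entries are G4, D4, A3, E3, B2, each down a 4th from the previous.
G4 to D4 is down a 4th.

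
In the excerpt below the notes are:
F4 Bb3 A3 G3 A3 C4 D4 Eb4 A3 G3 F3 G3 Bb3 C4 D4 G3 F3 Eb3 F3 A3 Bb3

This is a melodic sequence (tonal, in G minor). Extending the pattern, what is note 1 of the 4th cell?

C4

Grouping in 7s, the 1st note of each cell is F4, Eb4, D4.
One more down a 2nd gives C4.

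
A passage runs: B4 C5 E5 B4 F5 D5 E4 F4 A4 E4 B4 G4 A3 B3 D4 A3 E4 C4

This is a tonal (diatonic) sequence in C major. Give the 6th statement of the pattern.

C2 D2 F2 C2 G2 E2

The 6-note cells begin on B4, E4, A3 — each down a 5th from the last.
Continuing the starts: D3 → G2 → C2.
From C2 the diatonic shape gives C2 D2 F2 C2 G2 E2.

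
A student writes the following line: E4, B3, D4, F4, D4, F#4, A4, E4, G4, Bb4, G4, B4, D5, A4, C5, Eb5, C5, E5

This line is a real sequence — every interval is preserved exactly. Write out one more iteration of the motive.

G5 D5 F5 Ab5 F5 A5

With a 6-note motive the entries are E4, A4, D5, each up a 4th from the previous.
Statement 4 starts on G5 and keeps the same exact contour: G5 D5 F5 Ab5 F5 A5.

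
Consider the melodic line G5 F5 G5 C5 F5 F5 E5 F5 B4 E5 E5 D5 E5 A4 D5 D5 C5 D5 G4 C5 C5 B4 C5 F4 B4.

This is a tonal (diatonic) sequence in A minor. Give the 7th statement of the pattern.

The 5-note cells begin on G5, F5, E5, D5, C5 — each down a 2nd from the last.
Carrying on: B4 → A4.
So cell 7 is A4 G4 A4 D4 G4.

A4 G4 A4 D4 G4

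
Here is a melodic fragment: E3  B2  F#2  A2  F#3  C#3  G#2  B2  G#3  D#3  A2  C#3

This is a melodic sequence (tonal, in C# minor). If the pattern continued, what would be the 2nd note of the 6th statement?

G#3

The unit is 4 notes. Position-2 pitches of the 3 shown cells: B2, C#3, D#3.
Carrying that up a 2nd forward: E3 → F#3 → G#3.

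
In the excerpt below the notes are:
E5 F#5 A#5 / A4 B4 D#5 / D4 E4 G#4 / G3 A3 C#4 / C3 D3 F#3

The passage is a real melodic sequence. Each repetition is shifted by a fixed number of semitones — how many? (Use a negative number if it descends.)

-7

The 3-note cells begin on E5, A4, D4, G3, C3 — each down a 5th from the last.
Counting half-steps from E5 to A4: -7.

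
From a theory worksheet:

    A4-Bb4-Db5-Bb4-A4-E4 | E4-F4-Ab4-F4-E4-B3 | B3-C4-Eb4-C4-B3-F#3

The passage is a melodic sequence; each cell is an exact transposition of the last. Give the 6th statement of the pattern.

The 6-note cells begin on A4, E4, B3 — each down a 4th from the last.
Extending down a 4th: F#3 → C#3 → G#2.
Statement 6 starts on G#2 and keeps the same exact contour: G#2 A2 C3 A2 G#2 D#2.

G#2 A2 C3 A2 G#2 D#2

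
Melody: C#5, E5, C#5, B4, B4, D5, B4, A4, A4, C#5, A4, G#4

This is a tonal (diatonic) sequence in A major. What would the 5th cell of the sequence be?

With a 4-note motive the entries are C#5, B4, A4, each down a 2nd from the previous.
Extending down a 2nd: G#4 → F#4.
From F#4 the diatonic shape gives F#4 A4 F#4 E4.

F#4 A4 F#4 E4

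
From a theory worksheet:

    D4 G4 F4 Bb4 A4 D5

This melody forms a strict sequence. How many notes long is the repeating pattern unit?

There are 6 notes; a 2-note unit gives 3 cells:
D4 G4 | F4 Bb4 | A4 D5
That's a consistent up a 3rd shift per cell, and no other grouping gives one.

2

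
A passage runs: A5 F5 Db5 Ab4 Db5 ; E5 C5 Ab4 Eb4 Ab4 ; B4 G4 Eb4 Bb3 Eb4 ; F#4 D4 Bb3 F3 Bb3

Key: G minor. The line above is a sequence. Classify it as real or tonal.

real

Each cell has the same semitone pattern (-4, -4, -5, 5) — intervals are preserved exactly.
And Db5 lies outside G minor, so the sequence is real rather than tonal.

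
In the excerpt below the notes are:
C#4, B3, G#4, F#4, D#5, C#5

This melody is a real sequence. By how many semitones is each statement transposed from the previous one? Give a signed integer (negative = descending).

7

Taking 2-note groups, the heads are C#4, G#4, D#5: the pattern moves up a 5th.
Counting half-steps from C#4 to G#4: 7.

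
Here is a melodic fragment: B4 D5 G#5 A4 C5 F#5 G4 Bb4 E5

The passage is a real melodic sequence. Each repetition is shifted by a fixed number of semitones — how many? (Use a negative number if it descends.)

-2

Taking 3-note groups, the heads are B4, A4, G4: the pattern moves down a 2nd.
B4 to A4 spans -2 semitones.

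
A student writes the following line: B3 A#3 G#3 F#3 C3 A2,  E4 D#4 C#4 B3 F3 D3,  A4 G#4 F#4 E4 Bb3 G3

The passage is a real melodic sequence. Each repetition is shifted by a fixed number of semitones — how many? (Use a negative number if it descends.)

5

Unit = 6 notes; the statements start on B3, E4, A4, moving up a 4th each time.
B3 to E4 spans +5 semitones.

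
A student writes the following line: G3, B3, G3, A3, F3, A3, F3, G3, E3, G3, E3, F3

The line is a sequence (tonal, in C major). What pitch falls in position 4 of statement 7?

B2

With 4-note cells, note 4 of each statement runs A3, G3, F3.
Carrying that down a 2nd forward: E3 → D3 → C3 → B2.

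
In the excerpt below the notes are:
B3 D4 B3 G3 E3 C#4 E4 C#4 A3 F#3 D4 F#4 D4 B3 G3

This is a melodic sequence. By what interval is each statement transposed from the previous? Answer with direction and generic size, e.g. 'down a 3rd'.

up a 2nd

With a 5-note motive the entries are B3, C#4, D4, each up a 2nd from the previous.
B3 to C#4 is up a 2nd.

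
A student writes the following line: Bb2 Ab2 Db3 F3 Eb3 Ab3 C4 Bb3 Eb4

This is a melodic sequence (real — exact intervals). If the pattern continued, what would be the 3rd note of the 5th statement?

F5

Grouping in 3s, the 3rd note of each cell is Db3, Ab3, Eb4.
Each moves up a 5th. Continuing: Bb4 → F5.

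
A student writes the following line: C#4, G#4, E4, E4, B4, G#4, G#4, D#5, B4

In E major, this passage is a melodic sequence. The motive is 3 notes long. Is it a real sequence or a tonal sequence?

Every note is diatonic to E major.
Cell 1 has -4 semitones from note 2 to 3, but cell 2 has -3 — the interval quality changes while the contour stays the same, which is the hallmark of a tonal sequence.

tonal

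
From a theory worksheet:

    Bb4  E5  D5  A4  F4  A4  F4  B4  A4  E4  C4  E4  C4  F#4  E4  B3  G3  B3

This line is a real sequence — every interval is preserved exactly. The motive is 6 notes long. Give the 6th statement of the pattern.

Unit = 6 notes; the statements start on Bb4, F4, C4, moving down a 4th each time.
Continuing the starts: G3 → D3 → A2.
Statement 6 starts on A2 and keeps the same exact contour: A2 D#3 C#3 G#2 E2 G#2.

A2 D#3 C#3 G#2 E2 G#2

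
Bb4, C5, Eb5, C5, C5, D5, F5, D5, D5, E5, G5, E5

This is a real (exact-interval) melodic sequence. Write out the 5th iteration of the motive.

F#5 G#5 B5 G#5

Taking 4-note groups, the heads are Bb4, C5, D5: the pattern moves up a 2nd.
Carrying on: E5 → F#5.
From F#5 the exact shape gives F#5 G#5 B5 G#5.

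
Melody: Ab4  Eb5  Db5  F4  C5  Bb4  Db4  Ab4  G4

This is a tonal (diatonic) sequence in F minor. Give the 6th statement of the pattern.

Unit = 3 notes; the statements start on Ab4, F4, Db4, moving down a 3rd each time.
Extending down a 3rd: Bb3 → G3 → Eb3.
Statement 6 starts on Eb3 and keeps the same diatonic contour: Eb3 Bb3 Ab3.

Eb3 Bb3 Ab3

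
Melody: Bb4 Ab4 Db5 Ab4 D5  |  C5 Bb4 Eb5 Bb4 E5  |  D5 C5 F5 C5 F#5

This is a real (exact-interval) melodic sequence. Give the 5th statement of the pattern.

Taking 5-note groups, the heads are Bb4, C5, D5: the pattern moves up a 2nd.
Extending up a 2nd: E5 → F#5.
So cell 5 is F#5 E5 A5 E5 A#5.

F#5 E5 A5 E5 A#5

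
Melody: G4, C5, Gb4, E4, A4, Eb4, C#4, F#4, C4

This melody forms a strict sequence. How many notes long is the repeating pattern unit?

9 notes total. Splitting into 3 groups of 3:
G4 C5 Gb4 | E4 A4 Eb4 | C#4 F#4 C4
Every group is a transposition down a 3rd of the one before; no shorter unit works.

3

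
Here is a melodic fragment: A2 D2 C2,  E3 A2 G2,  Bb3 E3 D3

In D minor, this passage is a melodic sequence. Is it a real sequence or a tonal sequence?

Every note is diatonic to D minor.
Cell 1 has -7 semitones from note 1 to 2, but cell 3 has -6 — the interval quality changes while the contour stays the same, which is the hallmark of a tonal sequence.

tonal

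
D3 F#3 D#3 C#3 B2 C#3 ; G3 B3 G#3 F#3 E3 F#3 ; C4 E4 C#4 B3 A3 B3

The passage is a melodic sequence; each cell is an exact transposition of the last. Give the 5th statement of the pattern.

Bb4 D5 B4 A4 G4 A4

The 6-note cells begin on D3, G3, C4 — each up a 4th from the last.
Carrying on: F4 → Bb4.
So cell 5 is Bb4 D5 B4 A4 G4 A4.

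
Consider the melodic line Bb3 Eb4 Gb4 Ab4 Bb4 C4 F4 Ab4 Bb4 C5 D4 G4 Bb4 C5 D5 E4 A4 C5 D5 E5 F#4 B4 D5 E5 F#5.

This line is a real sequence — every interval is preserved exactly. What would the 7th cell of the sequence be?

Unit = 5 notes; the statements start on Bb3, C4, D4, E4, F#4, moving up a 2nd each time.
Carrying on: G#4 → A#4.
Statement 7 starts on A#4 and keeps the same exact contour: A#4 D#5 F#5 G#5 A#5.

A#4 D#5 F#5 G#5 A#5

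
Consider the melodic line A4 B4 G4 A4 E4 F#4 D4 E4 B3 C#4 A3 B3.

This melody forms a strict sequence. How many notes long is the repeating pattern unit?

There are 12 notes; a 4-note unit gives 3 cells:
A4 B4 G4 A4 | E4 F#4 D4 E4 | B3 C#4 A3 B3
Every group is a transposition down a 4th of the one before; no shorter unit works.

4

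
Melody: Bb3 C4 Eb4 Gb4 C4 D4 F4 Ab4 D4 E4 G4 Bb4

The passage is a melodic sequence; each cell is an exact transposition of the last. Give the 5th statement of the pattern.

The 4-note cells begin on Bb3, C4, D4 — each up a 2nd from the last.
Carrying on: E4 → F#4.
Statement 5 starts on F#4 and keeps the same exact contour: F#4 G#4 B4 D5.

F#4 G#4 B4 D5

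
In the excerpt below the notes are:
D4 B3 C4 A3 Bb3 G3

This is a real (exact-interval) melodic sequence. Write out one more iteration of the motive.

Unit = 2 notes; the statements start on D4, C4, Bb3, moving down a 2nd each time.
Statement 4 starts on Ab3 and keeps the same exact contour: Ab3 F3.

Ab3 F3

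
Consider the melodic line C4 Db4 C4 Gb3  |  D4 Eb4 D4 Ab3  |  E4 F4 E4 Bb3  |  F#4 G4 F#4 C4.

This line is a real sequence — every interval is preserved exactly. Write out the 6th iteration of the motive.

Unit = 4 notes; the statements start on C4, D4, E4, F#4, moving up a 2nd each time.
Carrying on: G#4 → A#4.
So cell 6 is A#4 B4 A#4 E4.

A#4 B4 A#4 E4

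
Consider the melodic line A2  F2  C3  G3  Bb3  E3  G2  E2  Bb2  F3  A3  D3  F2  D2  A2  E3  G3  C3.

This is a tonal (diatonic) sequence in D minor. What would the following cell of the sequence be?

E2 C2 G2 D3 F3 Bb2

With a 6-note motive the entries are A2, G2, F2, each down a 2nd from the previous.
Statement 4 starts on E2 and keeps the same diatonic contour: E2 C2 G2 D3 F3 Bb2.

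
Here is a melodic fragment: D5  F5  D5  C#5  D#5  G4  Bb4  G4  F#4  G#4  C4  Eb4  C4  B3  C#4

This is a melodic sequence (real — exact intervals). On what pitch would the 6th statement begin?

Eb2

Unit = 5 notes; the statements start on D5, G4, C4, moving down a 5th each time.
Continuing: F3 → Bb2 → Eb2. Statement 6 starts on Eb2.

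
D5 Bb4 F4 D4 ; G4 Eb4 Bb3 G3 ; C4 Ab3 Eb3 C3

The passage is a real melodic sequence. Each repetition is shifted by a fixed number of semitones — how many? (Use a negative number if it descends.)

-7

Taking 4-note groups, the heads are D5, G4, C4: the pattern moves down a 5th.
Counting half-steps from D5 to G4: -7.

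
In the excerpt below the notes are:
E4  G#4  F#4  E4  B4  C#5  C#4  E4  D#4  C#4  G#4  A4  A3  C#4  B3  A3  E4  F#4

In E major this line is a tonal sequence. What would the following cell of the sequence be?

Taking 6-note groups, the heads are E4, C#4, A3: the pattern moves down a 3rd.
So cell 4 is F#3 A3 G#3 F#3 C#4 D#4.

F#3 A3 G#3 F#3 C#4 D#4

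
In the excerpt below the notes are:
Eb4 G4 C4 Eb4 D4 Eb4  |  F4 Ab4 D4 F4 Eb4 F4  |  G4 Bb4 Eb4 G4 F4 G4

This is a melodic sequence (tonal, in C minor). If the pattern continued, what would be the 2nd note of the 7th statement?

F5

With 6-note cells, note 2 of each statement runs G4, Ab4, Bb4.
Carrying that up a 2nd forward: C5 → D5 → Eb5 → F5.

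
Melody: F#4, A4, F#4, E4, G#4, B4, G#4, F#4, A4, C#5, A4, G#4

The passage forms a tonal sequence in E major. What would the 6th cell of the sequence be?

With a 4-note motive the entries are F#4, G#4, A4, each up a 2nd from the previous.
Extending up a 2nd: B4 → C#5 → D#5.
Statement 6 starts on D#5 and keeps the same diatonic contour: D#5 F#5 D#5 C#5.

D#5 F#5 D#5 C#5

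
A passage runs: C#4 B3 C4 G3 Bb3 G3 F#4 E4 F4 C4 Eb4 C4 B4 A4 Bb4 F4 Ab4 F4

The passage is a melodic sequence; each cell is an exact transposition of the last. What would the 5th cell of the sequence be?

Taking 6-note groups, the heads are C#4, F#4, B4: the pattern moves up a 4th.
Continuing the starts: E5 → A5.
From A5 the exact shape gives A5 G5 Ab5 Eb5 Gb5 Eb5.

A5 G5 Ab5 Eb5 Gb5 Eb5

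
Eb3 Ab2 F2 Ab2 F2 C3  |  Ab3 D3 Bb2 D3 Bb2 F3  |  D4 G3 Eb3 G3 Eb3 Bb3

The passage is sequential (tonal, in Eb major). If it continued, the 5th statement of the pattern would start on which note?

C5

The 6-note cells begin on Eb3, Ab3, D4 — each up a 4th from the last.
Continuing: G4 → C5. Statement 5 starts on C5.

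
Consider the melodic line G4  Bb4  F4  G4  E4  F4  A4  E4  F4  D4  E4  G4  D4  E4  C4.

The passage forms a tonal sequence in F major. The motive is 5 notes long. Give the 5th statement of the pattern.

C4 E4 Bb3 C4 A3

Taking 5-note groups, the heads are G4, F4, E4: the pattern moves down a 2nd.
Carrying on: D4 → C4.
So cell 5 is C4 E4 Bb3 C4 A3.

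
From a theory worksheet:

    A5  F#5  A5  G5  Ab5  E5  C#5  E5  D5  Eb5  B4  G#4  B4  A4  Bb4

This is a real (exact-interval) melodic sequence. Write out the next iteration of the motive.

F#4 D#4 F#4 E4 F4

Unit = 5 notes; the statements start on A5, E5, B4, moving down a 4th each time.
From F#4 the exact shape gives F#4 D#4 F#4 E4 F4.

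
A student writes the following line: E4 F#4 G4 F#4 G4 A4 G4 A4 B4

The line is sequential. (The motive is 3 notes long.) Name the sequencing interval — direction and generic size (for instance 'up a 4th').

up a 2nd

With a 3-note motive the entries are E4, F#4, G4, each up a 2nd from the previous.
From E4 to F#4: up a 2nd.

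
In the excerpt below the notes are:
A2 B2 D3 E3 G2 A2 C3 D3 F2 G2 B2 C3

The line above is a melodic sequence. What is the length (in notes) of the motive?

4

12 notes total. Splitting into 3 groups of 4:
A2 B2 D3 E3 | G2 A2 C3 D3 | F2 G2 B2 C3
Each cell is the previous one down a 2nd — so the unit is 4 notes.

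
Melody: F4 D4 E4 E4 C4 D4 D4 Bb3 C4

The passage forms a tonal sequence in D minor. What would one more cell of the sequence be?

The 3-note cells begin on F4, E4, D4 — each down a 2nd from the last.
Statement 4 starts on C4 and keeps the same diatonic contour: C4 A3 Bb3.

C4 A3 Bb3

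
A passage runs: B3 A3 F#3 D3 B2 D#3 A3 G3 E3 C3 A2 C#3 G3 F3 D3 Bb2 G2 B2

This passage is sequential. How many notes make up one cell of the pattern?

There are 18 notes; a 6-note unit gives 3 cells:
B3 A3 F#3 D3 B2 D#3 | A3 G3 E3 C3 A2 C#3 | G3 F3 D3 Bb2 G2 B2
Every group is a transposition down a 2nd of the one before; no shorter unit works.

6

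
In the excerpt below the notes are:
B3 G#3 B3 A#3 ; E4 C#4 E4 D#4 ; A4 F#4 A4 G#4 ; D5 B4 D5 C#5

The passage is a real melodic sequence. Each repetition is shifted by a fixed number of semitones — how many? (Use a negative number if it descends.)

5

Taking 4-note groups, the heads are B3, E4, A4, D5: the pattern moves up a 4th.
B3 to E4 spans +5 semitones.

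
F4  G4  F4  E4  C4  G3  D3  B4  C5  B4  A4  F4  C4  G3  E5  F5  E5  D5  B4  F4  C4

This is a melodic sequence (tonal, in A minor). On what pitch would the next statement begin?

Taking 7-note groups, the heads are F4, B4, E5: the pattern moves up a 4th.
The next head, up a 4th from E5, is A5.

A5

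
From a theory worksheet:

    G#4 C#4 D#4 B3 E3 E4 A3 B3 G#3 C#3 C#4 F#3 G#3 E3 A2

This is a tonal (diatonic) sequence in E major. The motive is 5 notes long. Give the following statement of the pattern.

Taking 5-note groups, the heads are G#4, E4, C#4: the pattern moves down a 3rd.
Statement 4 starts on A3 and keeps the same diatonic contour: A3 D#3 E3 C#3 F#2.

A3 D#3 E3 C#3 F#2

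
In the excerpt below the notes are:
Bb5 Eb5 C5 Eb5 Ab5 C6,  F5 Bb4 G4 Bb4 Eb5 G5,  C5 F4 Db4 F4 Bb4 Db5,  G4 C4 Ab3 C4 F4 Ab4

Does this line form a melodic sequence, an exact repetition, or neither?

Each 6-note cell is the previous one transposed down a 4th.

sequence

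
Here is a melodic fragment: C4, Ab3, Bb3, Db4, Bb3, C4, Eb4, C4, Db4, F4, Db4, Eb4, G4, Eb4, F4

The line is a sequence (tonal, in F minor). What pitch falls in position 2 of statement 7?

G4

The unit is 3 notes. Position-2 pitches of the 5 shown cells: Ab3, Bb3, C4, Db4, Eb4.
Each moves up a 2nd. Continuing: F4 → G4.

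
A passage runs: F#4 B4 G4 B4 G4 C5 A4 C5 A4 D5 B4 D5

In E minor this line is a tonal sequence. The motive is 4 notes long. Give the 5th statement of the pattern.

The 4-note cells begin on F#4, G4, A4 — each up a 2nd from the last.
Continuing the starts: B4 → C5.
Statement 5 starts on C5 and keeps the same diatonic contour: C5 F#5 D5 F#5.

C5 F#5 D5 F#5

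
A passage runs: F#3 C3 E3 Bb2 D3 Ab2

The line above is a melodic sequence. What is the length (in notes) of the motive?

There are 6 notes; a 2-note unit gives 3 cells:
F#3 C3 | E3 Bb2 | D3 Ab2
Each cell is the previous one down a 2nd — so the unit is 2 notes.

2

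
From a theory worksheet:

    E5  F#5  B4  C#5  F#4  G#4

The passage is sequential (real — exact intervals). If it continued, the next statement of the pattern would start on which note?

With a 2-note motive the entries are E5, B4, F#4, each down a 4th from the previous.
One more step down a 4th gives C#4.

C#4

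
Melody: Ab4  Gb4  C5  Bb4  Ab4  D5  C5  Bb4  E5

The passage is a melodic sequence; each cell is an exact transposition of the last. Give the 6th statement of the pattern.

Unit = 3 notes; the statements start on Ab4, Bb4, C5, moving up a 2nd each time.
Carrying on: D5 → E5 → F#5.
From F#5 the exact shape gives F#5 E5 A#5.

F#5 E5 A#5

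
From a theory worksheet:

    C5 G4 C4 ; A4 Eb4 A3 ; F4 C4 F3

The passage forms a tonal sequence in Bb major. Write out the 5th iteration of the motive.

Unit = 3 notes; the statements start on C5, A4, F4, moving down a 3rd each time.
Carrying on: D4 → Bb3.
From Bb3 the diatonic shape gives Bb3 F3 Bb2.

Bb3 F3 Bb2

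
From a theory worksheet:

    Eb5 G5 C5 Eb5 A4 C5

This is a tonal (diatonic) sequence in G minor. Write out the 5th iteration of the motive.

D4 F4

Unit = 2 notes; the statements start on Eb5, C5, A4, moving down a 3rd each time.
Extending down a 3rd: F4 → D4.
Statement 5 starts on D4 and keeps the same diatonic contour: D4 F4.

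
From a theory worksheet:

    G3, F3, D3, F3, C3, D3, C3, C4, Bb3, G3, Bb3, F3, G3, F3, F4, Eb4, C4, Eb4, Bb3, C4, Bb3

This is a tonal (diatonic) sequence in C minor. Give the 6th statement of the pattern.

The 7-note cells begin on G3, C4, F4 — each up a 4th from the last.
Continuing the starts: Bb4 → Eb5 → Ab5.
Statement 6 starts on Ab5 and keeps the same diatonic contour: Ab5 G5 Eb5 G5 D5 Eb5 D5.

Ab5 G5 Eb5 G5 D5 Eb5 D5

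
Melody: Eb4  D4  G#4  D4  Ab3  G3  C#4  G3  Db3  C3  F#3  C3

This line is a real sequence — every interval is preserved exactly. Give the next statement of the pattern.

Gb2 F2 B2 F2

Unit = 4 notes; the statements start on Eb4, Ab3, Db3, moving down a 5th each time.
From Gb2 the exact shape gives Gb2 F2 B2 F2.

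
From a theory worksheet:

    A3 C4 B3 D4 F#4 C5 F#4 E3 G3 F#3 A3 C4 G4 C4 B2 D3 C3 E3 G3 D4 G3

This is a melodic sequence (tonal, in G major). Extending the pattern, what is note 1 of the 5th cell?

The unit is 7 notes. Position-1 pitches of the 3 shown cells: A3, E3, B2.
Each moves down a 4th. Continuing: F#2 → C2.

C2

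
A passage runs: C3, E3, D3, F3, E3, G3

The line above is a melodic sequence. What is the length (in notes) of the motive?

There are 6 notes; a 2-note unit gives 3 cells:
C3 E3 | D3 F3 | E3 G3
That's a consistent up a 2nd shift per cell, and no other grouping gives one.

2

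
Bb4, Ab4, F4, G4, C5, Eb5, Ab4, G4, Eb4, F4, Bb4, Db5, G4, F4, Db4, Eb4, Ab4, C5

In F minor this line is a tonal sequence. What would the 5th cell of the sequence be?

Eb4 Db4 Bb3 C4 F4 Ab4

Unit = 6 notes; the statements start on Bb4, Ab4, G4, moving down a 2nd each time.
Carrying on: F4 → Eb4.
Statement 5 starts on Eb4 and keeps the same diatonic contour: Eb4 Db4 Bb3 C4 F4 Ab4.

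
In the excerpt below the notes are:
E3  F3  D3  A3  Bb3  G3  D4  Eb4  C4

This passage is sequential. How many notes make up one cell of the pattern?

3

9 notes total. Splitting into 3 groups of 3:
E3 F3 D3 | A3 Bb3 G3 | D4 Eb4 C4
Each cell is the previous one up a 4th — so the unit is 3 notes.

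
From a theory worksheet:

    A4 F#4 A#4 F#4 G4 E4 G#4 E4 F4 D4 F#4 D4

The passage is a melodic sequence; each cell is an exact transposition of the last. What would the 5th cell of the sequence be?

Db4 Bb3 D4 Bb3

Taking 4-note groups, the heads are A4, G4, F4: the pattern moves down a 2nd.
Extending down a 2nd: Eb4 → Db4.
Statement 5 starts on Db4 and keeps the same exact contour: Db4 Bb3 D4 Bb3.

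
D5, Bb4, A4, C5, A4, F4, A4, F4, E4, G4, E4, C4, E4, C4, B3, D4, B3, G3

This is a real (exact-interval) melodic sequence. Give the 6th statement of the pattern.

C#3 A2 G#2 B2 G#2 E2

The 6-note cells begin on D5, A4, E4 — each down a 4th from the last.
Extending down a 4th: B3 → F#3 → C#3.
From C#3 the exact shape gives C#3 A2 G#2 B2 G#2 E2.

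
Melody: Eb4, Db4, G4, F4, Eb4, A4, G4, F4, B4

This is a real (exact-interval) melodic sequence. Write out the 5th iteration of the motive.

With a 3-note motive the entries are Eb4, F4, G4, each up a 2nd from the previous.
Continuing the starts: A4 → B4.
From B4 the exact shape gives B4 A4 D#5.

B4 A4 D#5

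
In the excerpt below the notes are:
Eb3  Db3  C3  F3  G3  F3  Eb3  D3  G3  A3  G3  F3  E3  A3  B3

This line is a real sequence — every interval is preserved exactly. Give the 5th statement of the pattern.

The 5-note cells begin on Eb3, F3, G3 — each up a 2nd from the last.
Continuing the starts: A3 → B3.
So cell 5 is B3 A3 G#3 C#4 D#4.

B3 A3 G#3 C#4 D#4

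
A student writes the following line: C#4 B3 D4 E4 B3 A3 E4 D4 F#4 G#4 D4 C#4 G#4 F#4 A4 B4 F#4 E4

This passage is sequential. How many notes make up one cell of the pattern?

6

18 notes total. Splitting into 3 groups of 6:
C#4 B3 D4 E4 B3 A3 | E4 D4 F#4 G#4 D4 C#4 | G#4 F#4 A4 B4 F#4 E4
That's a consistent up a 3rd shift per cell, and no other grouping gives one.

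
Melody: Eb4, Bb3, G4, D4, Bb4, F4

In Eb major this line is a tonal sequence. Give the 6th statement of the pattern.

The 2-note cells begin on Eb4, G4, Bb4 — each up a 3rd from the last.
Continuing the starts: D5 → F5 → Ab5.
From Ab5 the diatonic shape gives Ab5 Eb5.

Ab5 Eb5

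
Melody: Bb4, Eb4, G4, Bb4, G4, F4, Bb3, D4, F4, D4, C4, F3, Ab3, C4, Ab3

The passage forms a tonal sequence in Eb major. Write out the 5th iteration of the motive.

D3 G2 Bb2 D3 Bb2

Unit = 5 notes; the statements start on Bb4, F4, C4, moving down a 4th each time.
Carrying on: G3 → D3.
From D3 the diatonic shape gives D3 G2 Bb2 D3 Bb2.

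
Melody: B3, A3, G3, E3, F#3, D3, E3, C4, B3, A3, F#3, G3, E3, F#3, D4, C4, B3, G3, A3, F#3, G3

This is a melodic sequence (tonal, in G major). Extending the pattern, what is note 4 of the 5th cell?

B3

Grouping in 7s, the 4th note of each cell is E3, F#3, G3.
Each moves up a 2nd. Continuing: A3 → B3.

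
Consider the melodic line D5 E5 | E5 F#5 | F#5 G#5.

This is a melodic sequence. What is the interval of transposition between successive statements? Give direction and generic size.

up a 2nd

Taking 2-note groups, the heads are D5, E5, F#5: the pattern moves up a 2nd.
D5 to E5 is up a 2nd.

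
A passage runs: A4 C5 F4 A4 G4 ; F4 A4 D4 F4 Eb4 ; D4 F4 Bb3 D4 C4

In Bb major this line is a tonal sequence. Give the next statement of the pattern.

Taking 5-note groups, the heads are A4, F4, D4: the pattern moves down a 3rd.
Statement 4 starts on Bb3 and keeps the same diatonic contour: Bb3 D4 G3 Bb3 A3.

Bb3 D4 G3 Bb3 A3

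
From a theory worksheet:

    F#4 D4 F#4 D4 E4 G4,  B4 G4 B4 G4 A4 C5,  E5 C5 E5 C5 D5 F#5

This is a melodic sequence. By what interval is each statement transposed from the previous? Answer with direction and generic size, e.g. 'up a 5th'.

up a 4th

With a 6-note motive the entries are F#4, B4, E5, each up a 4th from the previous.
F#4 to B4 is up a 4th.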